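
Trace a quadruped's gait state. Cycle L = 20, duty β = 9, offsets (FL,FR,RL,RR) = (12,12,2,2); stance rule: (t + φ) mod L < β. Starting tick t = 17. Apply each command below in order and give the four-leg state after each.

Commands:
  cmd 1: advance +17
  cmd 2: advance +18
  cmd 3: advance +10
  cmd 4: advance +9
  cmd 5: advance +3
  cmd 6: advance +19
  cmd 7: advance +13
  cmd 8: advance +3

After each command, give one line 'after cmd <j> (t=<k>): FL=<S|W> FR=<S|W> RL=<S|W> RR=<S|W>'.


after cmd 1 (t=34): FL=S FR=S RL=W RR=W
after cmd 2 (t=52): FL=S FR=S RL=W RR=W
after cmd 3 (t=62): FL=W FR=W RL=S RR=S
after cmd 4 (t=71): FL=S FR=S RL=W RR=W
after cmd 5 (t=74): FL=S FR=S RL=W RR=W
after cmd 6 (t=93): FL=S FR=S RL=W RR=W
after cmd 7 (t=106): FL=W FR=W RL=S RR=S
after cmd 8 (t=109): FL=S FR=S RL=W RR=W

start t=17: FL=W FR=W RL=W RR=W
cmd 1: advance +17 → t=34, phase=(6,6,16,16) → FL=S FR=S RL=W RR=W
cmd 2: advance +18 → t=52, phase=(4,4,14,14) → FL=S FR=S RL=W RR=W
cmd 3: advance +10 → t=62, phase=(14,14,4,4) → FL=W FR=W RL=S RR=S
cmd 4: advance +9 → t=71, phase=(3,3,13,13) → FL=S FR=S RL=W RR=W
cmd 5: advance +3 → t=74, phase=(6,6,16,16) → FL=S FR=S RL=W RR=W
cmd 6: advance +19 → t=93, phase=(5,5,15,15) → FL=S FR=S RL=W RR=W
cmd 7: advance +13 → t=106, phase=(18,18,8,8) → FL=W FR=W RL=S RR=S
cmd 8: advance +3 → t=109, phase=(1,1,11,11) → FL=S FR=S RL=W RR=W


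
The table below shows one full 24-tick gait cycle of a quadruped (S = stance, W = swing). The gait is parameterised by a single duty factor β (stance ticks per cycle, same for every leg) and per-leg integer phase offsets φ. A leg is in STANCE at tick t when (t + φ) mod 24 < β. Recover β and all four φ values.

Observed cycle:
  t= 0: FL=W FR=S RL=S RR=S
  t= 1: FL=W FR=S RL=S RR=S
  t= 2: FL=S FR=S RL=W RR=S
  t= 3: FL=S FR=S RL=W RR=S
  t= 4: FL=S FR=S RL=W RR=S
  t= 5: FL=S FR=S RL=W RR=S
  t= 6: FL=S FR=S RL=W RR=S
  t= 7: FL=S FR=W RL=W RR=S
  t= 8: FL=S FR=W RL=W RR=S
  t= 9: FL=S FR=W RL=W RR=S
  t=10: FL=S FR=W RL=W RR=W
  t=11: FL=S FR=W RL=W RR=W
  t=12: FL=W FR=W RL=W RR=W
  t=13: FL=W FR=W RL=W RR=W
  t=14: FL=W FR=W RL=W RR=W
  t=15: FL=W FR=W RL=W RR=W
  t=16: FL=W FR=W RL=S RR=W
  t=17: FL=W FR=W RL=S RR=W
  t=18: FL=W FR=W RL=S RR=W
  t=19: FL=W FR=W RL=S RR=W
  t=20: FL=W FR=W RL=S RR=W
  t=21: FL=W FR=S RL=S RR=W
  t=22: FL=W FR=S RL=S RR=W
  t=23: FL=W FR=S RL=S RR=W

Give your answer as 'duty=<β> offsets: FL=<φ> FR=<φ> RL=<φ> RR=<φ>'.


duty β = stance ticks per leg = 10
FL: stance ticks = 10; W→S at t=2 → φ=22
FR: stance ticks = 10; W→S at t=21 → φ=3
RL: stance ticks = 10; W→S at t=16 → φ=8
RR: stance ticks = 10; W→S at t=0 → φ=0

duty=10 offsets: FL=22 FR=3 RL=8 RR=0


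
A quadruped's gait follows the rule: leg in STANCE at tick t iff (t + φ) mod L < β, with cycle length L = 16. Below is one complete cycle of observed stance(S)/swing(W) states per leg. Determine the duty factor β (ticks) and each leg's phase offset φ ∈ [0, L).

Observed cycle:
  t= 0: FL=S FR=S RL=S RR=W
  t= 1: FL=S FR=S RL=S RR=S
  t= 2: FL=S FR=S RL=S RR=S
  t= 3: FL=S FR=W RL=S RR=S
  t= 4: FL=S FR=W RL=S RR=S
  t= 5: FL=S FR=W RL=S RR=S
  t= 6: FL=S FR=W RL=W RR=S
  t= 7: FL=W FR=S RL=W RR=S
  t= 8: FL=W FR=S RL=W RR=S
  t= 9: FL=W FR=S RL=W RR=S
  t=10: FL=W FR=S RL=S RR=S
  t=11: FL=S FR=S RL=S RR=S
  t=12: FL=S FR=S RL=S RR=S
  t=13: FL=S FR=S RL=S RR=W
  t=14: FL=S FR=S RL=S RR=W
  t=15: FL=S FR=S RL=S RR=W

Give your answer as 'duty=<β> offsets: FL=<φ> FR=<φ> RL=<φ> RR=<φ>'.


duty=12 offsets: FL=5 FR=9 RL=6 RR=15

duty β = stance ticks per leg = 12
FL: stance ticks = 12; W→S at t=11 → φ=5
FR: stance ticks = 12; W→S at t=7 → φ=9
RL: stance ticks = 12; W→S at t=10 → φ=6
RR: stance ticks = 12; W→S at t=1 → φ=15


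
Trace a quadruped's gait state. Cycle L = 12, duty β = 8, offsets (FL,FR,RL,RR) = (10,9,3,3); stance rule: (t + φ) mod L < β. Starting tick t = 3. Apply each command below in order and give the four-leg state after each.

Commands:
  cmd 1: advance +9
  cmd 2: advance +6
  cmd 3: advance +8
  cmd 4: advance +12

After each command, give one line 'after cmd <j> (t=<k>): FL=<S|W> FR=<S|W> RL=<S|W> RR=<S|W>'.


start t=3: FL=S FR=S RL=S RR=S
cmd 1: advance +9 → t=12, phase=(10,9,3,3) → FL=W FR=W RL=S RR=S
cmd 2: advance +6 → t=18, phase=(4,3,9,9) → FL=S FR=S RL=W RR=W
cmd 3: advance +8 → t=26, phase=(0,11,5,5) → FL=S FR=W RL=S RR=S
cmd 4: advance +12 → t=38, phase=(0,11,5,5) → FL=S FR=W RL=S RR=S

after cmd 1 (t=12): FL=W FR=W RL=S RR=S
after cmd 2 (t=18): FL=S FR=S RL=W RR=W
after cmd 3 (t=26): FL=S FR=W RL=S RR=S
after cmd 4 (t=38): FL=S FR=W RL=S RR=S


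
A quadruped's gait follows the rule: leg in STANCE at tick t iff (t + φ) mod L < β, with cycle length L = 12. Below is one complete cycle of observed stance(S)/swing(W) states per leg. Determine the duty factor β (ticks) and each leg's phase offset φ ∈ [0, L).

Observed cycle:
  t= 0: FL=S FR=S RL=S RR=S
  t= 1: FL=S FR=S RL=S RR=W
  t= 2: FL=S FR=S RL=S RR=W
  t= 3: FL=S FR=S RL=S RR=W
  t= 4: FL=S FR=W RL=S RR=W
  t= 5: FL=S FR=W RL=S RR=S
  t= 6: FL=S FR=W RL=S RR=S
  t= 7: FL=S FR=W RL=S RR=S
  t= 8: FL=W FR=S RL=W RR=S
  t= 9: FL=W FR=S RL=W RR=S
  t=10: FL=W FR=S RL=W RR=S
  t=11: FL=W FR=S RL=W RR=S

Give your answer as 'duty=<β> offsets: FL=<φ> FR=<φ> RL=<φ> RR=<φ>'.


duty=8 offsets: FL=0 FR=4 RL=0 RR=7

duty β = stance ticks per leg = 8
FL: stance ticks = 8; W→S at t=0 → φ=0
FR: stance ticks = 8; W→S at t=8 → φ=4
RL: stance ticks = 8; W→S at t=0 → φ=0
RR: stance ticks = 8; W→S at t=5 → φ=7


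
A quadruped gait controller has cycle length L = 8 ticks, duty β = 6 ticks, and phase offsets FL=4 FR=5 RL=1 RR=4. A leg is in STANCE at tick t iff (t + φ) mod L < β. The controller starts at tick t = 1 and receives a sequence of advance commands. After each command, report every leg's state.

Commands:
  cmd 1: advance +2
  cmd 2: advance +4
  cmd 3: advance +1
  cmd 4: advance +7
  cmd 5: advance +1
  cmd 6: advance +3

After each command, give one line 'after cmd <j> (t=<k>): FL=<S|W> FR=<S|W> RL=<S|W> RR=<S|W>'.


after cmd 1 (t=3): FL=W FR=S RL=S RR=W
after cmd 2 (t=7): FL=S FR=S RL=S RR=S
after cmd 3 (t=8): FL=S FR=S RL=S RR=S
after cmd 4 (t=15): FL=S FR=S RL=S RR=S
after cmd 5 (t=16): FL=S FR=S RL=S RR=S
after cmd 6 (t=19): FL=W FR=S RL=S RR=W

start t=1: FL=S FR=W RL=S RR=S
cmd 1: advance +2 → t=3, phase=(7,0,4,7) → FL=W FR=S RL=S RR=W
cmd 2: advance +4 → t=7, phase=(3,4,0,3) → FL=S FR=S RL=S RR=S
cmd 3: advance +1 → t=8, phase=(4,5,1,4) → FL=S FR=S RL=S RR=S
cmd 4: advance +7 → t=15, phase=(3,4,0,3) → FL=S FR=S RL=S RR=S
cmd 5: advance +1 → t=16, phase=(4,5,1,4) → FL=S FR=S RL=S RR=S
cmd 6: advance +3 → t=19, phase=(7,0,4,7) → FL=W FR=S RL=S RR=W


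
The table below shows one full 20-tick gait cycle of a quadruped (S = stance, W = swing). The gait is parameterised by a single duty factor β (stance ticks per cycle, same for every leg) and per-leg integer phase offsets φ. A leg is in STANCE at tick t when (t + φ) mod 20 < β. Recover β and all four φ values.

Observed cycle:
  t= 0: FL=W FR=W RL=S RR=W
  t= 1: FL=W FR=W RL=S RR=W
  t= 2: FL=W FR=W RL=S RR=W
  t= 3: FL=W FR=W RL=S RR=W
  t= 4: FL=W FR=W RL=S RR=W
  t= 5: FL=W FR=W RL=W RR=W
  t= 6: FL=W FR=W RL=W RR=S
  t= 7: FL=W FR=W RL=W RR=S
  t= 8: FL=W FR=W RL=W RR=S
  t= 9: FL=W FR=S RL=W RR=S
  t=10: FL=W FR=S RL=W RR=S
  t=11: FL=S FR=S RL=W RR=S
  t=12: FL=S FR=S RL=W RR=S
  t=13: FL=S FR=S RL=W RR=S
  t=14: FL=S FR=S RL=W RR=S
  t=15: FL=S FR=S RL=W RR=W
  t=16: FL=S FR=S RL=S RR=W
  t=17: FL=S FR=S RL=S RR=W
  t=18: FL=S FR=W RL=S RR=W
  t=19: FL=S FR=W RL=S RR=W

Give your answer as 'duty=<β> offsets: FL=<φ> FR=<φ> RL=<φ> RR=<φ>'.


duty β = stance ticks per leg = 9
FL: stance ticks = 9; W→S at t=11 → φ=9
FR: stance ticks = 9; W→S at t=9 → φ=11
RL: stance ticks = 9; W→S at t=16 → φ=4
RR: stance ticks = 9; W→S at t=6 → φ=14

duty=9 offsets: FL=9 FR=11 RL=4 RR=14


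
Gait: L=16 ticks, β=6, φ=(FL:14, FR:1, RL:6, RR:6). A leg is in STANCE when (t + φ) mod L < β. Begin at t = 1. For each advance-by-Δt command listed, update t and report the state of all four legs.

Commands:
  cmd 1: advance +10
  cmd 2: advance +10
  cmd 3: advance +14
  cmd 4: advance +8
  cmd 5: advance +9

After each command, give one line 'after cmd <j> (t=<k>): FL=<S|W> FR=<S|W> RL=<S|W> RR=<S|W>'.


start t=1: FL=W FR=S RL=W RR=W
cmd 1: advance +10 → t=11, phase=(9,12,1,1) → FL=W FR=W RL=S RR=S
cmd 2: advance +10 → t=21, phase=(3,6,11,11) → FL=S FR=W RL=W RR=W
cmd 3: advance +14 → t=35, phase=(1,4,9,9) → FL=S FR=S RL=W RR=W
cmd 4: advance +8 → t=43, phase=(9,12,1,1) → FL=W FR=W RL=S RR=S
cmd 5: advance +9 → t=52, phase=(2,5,10,10) → FL=S FR=S RL=W RR=W

after cmd 1 (t=11): FL=W FR=W RL=S RR=S
after cmd 2 (t=21): FL=S FR=W RL=W RR=W
after cmd 3 (t=35): FL=S FR=S RL=W RR=W
after cmd 4 (t=43): FL=W FR=W RL=S RR=S
after cmd 5 (t=52): FL=S FR=S RL=W RR=W


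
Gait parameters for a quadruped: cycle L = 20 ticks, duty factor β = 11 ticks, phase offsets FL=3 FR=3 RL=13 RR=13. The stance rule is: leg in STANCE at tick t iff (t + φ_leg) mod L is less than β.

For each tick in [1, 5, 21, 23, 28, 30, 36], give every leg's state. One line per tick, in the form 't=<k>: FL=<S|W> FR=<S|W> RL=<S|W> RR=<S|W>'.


t=1: phase=(4,4,14,14) vs β=11 → FL=S FR=S RL=W RR=W
t=5: phase=(8,8,18,18) vs β=11 → FL=S FR=S RL=W RR=W
t=21: phase=(4,4,14,14) vs β=11 → FL=S FR=S RL=W RR=W
t=23: phase=(6,6,16,16) vs β=11 → FL=S FR=S RL=W RR=W
t=28: phase=(11,11,1,1) vs β=11 → FL=W FR=W RL=S RR=S
t=30: phase=(13,13,3,3) vs β=11 → FL=W FR=W RL=S RR=S
t=36: phase=(19,19,9,9) vs β=11 → FL=W FR=W RL=S RR=S

t=1: FL=S FR=S RL=W RR=W
t=5: FL=S FR=S RL=W RR=W
t=21: FL=S FR=S RL=W RR=W
t=23: FL=S FR=S RL=W RR=W
t=28: FL=W FR=W RL=S RR=S
t=30: FL=W FR=W RL=S RR=S
t=36: FL=W FR=W RL=S RR=S


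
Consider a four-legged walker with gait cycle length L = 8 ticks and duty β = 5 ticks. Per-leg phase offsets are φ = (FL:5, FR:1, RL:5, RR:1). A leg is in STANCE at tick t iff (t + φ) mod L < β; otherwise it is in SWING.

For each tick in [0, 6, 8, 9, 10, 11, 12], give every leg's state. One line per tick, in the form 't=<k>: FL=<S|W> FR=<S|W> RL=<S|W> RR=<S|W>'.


t=0: FL=W FR=S RL=W RR=S
t=6: FL=S FR=W RL=S RR=W
t=8: FL=W FR=S RL=W RR=S
t=9: FL=W FR=S RL=W RR=S
t=10: FL=W FR=S RL=W RR=S
t=11: FL=S FR=S RL=S RR=S
t=12: FL=S FR=W RL=S RR=W

t=0: phase=(5,1,5,1) vs β=5 → FL=W FR=S RL=W RR=S
t=6: phase=(3,7,3,7) vs β=5 → FL=S FR=W RL=S RR=W
t=8: phase=(5,1,5,1) vs β=5 → FL=W FR=S RL=W RR=S
t=9: phase=(6,2,6,2) vs β=5 → FL=W FR=S RL=W RR=S
t=10: phase=(7,3,7,3) vs β=5 → FL=W FR=S RL=W RR=S
t=11: phase=(0,4,0,4) vs β=5 → FL=S FR=S RL=S RR=S
t=12: phase=(1,5,1,5) vs β=5 → FL=S FR=W RL=S RR=W


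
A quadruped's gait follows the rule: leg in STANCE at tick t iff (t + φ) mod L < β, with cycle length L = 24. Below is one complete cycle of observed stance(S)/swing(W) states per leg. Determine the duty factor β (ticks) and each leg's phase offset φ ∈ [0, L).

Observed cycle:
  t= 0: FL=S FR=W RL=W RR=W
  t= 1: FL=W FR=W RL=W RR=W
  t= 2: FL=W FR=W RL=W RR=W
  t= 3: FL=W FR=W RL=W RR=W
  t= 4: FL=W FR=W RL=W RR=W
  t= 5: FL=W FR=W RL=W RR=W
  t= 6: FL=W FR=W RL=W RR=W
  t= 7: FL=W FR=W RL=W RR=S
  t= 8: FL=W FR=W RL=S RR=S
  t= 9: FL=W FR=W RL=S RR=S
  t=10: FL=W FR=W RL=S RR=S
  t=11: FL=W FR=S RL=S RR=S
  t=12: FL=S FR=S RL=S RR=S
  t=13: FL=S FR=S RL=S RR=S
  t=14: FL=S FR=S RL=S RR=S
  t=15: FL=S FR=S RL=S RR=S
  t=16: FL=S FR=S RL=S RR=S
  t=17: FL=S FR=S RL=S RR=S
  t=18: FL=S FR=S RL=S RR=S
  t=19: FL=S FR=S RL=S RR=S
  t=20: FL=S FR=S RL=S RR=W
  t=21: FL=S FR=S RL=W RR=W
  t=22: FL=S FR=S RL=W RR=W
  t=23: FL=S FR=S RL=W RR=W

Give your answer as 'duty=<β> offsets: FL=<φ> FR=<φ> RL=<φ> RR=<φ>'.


duty=13 offsets: FL=12 FR=13 RL=16 RR=17

duty β = stance ticks per leg = 13
FL: stance ticks = 13; W→S at t=12 → φ=12
FR: stance ticks = 13; W→S at t=11 → φ=13
RL: stance ticks = 13; W→S at t=8 → φ=16
RR: stance ticks = 13; W→S at t=7 → φ=17


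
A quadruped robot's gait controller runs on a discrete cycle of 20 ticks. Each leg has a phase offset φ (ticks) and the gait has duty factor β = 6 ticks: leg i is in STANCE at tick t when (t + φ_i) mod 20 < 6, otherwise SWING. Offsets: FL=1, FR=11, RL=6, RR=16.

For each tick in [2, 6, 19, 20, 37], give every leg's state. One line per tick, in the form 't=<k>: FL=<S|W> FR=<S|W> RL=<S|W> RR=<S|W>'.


t=2: FL=S FR=W RL=W RR=W
t=6: FL=W FR=W RL=W RR=S
t=19: FL=S FR=W RL=S RR=W
t=20: FL=S FR=W RL=W RR=W
t=37: FL=W FR=W RL=S RR=W

t=2: phase=(3,13,8,18) vs β=6 → FL=S FR=W RL=W RR=W
t=6: phase=(7,17,12,2) vs β=6 → FL=W FR=W RL=W RR=S
t=19: phase=(0,10,5,15) vs β=6 → FL=S FR=W RL=S RR=W
t=20: phase=(1,11,6,16) vs β=6 → FL=S FR=W RL=W RR=W
t=37: phase=(18,8,3,13) vs β=6 → FL=W FR=W RL=S RR=W


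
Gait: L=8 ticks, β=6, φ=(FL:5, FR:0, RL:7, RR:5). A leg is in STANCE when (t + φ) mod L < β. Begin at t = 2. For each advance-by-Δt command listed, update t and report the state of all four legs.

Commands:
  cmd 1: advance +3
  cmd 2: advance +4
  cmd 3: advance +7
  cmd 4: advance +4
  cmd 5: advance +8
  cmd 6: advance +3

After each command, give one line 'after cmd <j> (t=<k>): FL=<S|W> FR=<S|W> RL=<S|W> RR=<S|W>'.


after cmd 1 (t=5): FL=S FR=S RL=S RR=S
after cmd 2 (t=9): FL=W FR=S RL=S RR=W
after cmd 3 (t=16): FL=S FR=S RL=W RR=S
after cmd 4 (t=20): FL=S FR=S RL=S RR=S
after cmd 5 (t=28): FL=S FR=S RL=S RR=S
after cmd 6 (t=31): FL=S FR=W RL=W RR=S

start t=2: FL=W FR=S RL=S RR=W
cmd 1: advance +3 → t=5, phase=(2,5,4,2) → FL=S FR=S RL=S RR=S
cmd 2: advance +4 → t=9, phase=(6,1,0,6) → FL=W FR=S RL=S RR=W
cmd 3: advance +7 → t=16, phase=(5,0,7,5) → FL=S FR=S RL=W RR=S
cmd 4: advance +4 → t=20, phase=(1,4,3,1) → FL=S FR=S RL=S RR=S
cmd 5: advance +8 → t=28, phase=(1,4,3,1) → FL=S FR=S RL=S RR=S
cmd 6: advance +3 → t=31, phase=(4,7,6,4) → FL=S FR=W RL=W RR=S


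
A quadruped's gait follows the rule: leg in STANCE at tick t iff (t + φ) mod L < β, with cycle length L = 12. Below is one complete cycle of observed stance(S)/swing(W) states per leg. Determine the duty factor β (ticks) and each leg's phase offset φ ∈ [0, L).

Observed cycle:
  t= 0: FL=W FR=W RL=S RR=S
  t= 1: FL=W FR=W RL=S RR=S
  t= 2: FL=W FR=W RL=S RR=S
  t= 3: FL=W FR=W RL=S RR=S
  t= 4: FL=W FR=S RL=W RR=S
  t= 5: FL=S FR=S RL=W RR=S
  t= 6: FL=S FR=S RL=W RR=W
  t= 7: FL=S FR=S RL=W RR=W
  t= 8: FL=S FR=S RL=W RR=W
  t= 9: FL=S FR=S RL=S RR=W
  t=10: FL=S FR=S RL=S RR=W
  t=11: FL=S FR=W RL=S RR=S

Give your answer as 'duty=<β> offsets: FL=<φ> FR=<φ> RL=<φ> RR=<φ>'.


duty β = stance ticks per leg = 7
FL: stance ticks = 7; W→S at t=5 → φ=7
FR: stance ticks = 7; W→S at t=4 → φ=8
RL: stance ticks = 7; W→S at t=9 → φ=3
RR: stance ticks = 7; W→S at t=11 → φ=1

duty=7 offsets: FL=7 FR=8 RL=3 RR=1


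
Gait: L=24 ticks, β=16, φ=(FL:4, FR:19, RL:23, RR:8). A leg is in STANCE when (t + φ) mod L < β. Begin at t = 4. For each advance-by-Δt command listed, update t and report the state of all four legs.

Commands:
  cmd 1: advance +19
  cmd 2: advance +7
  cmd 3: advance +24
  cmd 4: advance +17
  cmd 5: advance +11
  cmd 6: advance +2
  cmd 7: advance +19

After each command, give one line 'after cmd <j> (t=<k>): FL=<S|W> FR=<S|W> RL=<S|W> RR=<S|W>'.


after cmd 1 (t=23): FL=S FR=W RL=W RR=S
after cmd 2 (t=30): FL=S FR=S RL=S RR=S
after cmd 3 (t=54): FL=S FR=S RL=S RR=S
after cmd 4 (t=71): FL=S FR=W RL=W RR=S
after cmd 5 (t=82): FL=S FR=S RL=S RR=W
after cmd 6 (t=84): FL=W FR=S RL=S RR=W
after cmd 7 (t=103): FL=S FR=S RL=S RR=S

start t=4: FL=S FR=W RL=S RR=S
cmd 1: advance +19 → t=23, phase=(3,18,22,7) → FL=S FR=W RL=W RR=S
cmd 2: advance +7 → t=30, phase=(10,1,5,14) → FL=S FR=S RL=S RR=S
cmd 3: advance +24 → t=54, phase=(10,1,5,14) → FL=S FR=S RL=S RR=S
cmd 4: advance +17 → t=71, phase=(3,18,22,7) → FL=S FR=W RL=W RR=S
cmd 5: advance +11 → t=82, phase=(14,5,9,18) → FL=S FR=S RL=S RR=W
cmd 6: advance +2 → t=84, phase=(16,7,11,20) → FL=W FR=S RL=S RR=W
cmd 7: advance +19 → t=103, phase=(11,2,6,15) → FL=S FR=S RL=S RR=S


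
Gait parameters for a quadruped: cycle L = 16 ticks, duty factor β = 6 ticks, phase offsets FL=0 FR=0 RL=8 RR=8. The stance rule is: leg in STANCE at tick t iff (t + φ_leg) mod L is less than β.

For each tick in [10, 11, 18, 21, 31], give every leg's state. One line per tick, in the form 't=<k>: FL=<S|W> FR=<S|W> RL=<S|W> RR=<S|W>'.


t=10: phase=(10,10,2,2) vs β=6 → FL=W FR=W RL=S RR=S
t=11: phase=(11,11,3,3) vs β=6 → FL=W FR=W RL=S RR=S
t=18: phase=(2,2,10,10) vs β=6 → FL=S FR=S RL=W RR=W
t=21: phase=(5,5,13,13) vs β=6 → FL=S FR=S RL=W RR=W
t=31: phase=(15,15,7,7) vs β=6 → FL=W FR=W RL=W RR=W

t=10: FL=W FR=W RL=S RR=S
t=11: FL=W FR=W RL=S RR=S
t=18: FL=S FR=S RL=W RR=W
t=21: FL=S FR=S RL=W RR=W
t=31: FL=W FR=W RL=W RR=W


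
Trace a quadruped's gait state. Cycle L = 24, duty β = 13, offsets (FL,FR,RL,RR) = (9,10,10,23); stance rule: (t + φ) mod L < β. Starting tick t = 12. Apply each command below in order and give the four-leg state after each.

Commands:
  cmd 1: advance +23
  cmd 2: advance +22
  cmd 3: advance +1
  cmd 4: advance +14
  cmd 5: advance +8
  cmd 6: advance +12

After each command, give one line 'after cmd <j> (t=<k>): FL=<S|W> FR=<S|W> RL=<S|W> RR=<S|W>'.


after cmd 1 (t=35): FL=W FR=W RL=W RR=S
after cmd 2 (t=57): FL=W FR=W RL=W RR=S
after cmd 3 (t=58): FL=W FR=W RL=W RR=S
after cmd 4 (t=72): FL=S FR=S RL=S RR=W
after cmd 5 (t=80): FL=W FR=W RL=W RR=S
after cmd 6 (t=92): FL=S FR=S RL=S RR=W

start t=12: FL=W FR=W RL=W RR=S
cmd 1: advance +23 → t=35, phase=(20,21,21,10) → FL=W FR=W RL=W RR=S
cmd 2: advance +22 → t=57, phase=(18,19,19,8) → FL=W FR=W RL=W RR=S
cmd 3: advance +1 → t=58, phase=(19,20,20,9) → FL=W FR=W RL=W RR=S
cmd 4: advance +14 → t=72, phase=(9,10,10,23) → FL=S FR=S RL=S RR=W
cmd 5: advance +8 → t=80, phase=(17,18,18,7) → FL=W FR=W RL=W RR=S
cmd 6: advance +12 → t=92, phase=(5,6,6,19) → FL=S FR=S RL=S RR=W


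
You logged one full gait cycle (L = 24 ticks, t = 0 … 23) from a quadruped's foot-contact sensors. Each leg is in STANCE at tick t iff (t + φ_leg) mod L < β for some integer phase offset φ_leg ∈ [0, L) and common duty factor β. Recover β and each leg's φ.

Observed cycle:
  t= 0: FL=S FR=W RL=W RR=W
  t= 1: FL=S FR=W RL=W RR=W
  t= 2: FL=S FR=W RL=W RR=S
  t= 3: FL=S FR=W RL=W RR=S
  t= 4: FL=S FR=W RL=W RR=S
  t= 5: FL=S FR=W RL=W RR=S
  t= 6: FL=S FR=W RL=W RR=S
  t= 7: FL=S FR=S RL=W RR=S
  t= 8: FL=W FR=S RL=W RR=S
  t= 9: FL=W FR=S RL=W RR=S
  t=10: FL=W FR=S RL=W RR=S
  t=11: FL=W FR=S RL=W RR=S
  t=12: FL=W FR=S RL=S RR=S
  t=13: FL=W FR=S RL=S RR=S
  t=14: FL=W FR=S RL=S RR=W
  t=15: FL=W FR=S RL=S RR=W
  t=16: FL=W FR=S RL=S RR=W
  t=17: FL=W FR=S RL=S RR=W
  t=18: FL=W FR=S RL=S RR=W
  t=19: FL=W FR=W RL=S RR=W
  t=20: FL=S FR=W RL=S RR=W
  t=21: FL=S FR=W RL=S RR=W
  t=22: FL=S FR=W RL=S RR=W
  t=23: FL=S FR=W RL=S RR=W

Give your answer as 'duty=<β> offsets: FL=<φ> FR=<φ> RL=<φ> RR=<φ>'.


duty=12 offsets: FL=4 FR=17 RL=12 RR=22

duty β = stance ticks per leg = 12
FL: stance ticks = 12; W→S at t=20 → φ=4
FR: stance ticks = 12; W→S at t=7 → φ=17
RL: stance ticks = 12; W→S at t=12 → φ=12
RR: stance ticks = 12; W→S at t=2 → φ=22


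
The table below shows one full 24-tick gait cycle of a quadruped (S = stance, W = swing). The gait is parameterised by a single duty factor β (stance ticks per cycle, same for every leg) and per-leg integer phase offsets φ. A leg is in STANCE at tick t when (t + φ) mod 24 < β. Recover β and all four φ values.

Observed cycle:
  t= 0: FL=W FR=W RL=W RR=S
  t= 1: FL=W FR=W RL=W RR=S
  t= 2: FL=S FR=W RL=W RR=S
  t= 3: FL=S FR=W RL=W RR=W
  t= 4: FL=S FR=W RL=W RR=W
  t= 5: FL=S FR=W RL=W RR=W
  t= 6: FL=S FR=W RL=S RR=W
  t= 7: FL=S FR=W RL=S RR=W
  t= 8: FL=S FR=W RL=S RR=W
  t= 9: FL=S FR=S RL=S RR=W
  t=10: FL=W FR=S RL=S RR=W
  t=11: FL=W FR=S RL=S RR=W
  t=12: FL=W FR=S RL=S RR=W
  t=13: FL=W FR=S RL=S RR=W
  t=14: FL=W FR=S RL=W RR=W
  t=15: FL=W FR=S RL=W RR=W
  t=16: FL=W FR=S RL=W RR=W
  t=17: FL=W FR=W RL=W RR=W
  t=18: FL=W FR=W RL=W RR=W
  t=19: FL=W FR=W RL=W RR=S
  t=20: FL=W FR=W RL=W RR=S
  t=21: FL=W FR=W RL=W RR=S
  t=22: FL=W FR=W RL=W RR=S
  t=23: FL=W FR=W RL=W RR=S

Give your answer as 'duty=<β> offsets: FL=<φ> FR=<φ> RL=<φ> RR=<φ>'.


duty β = stance ticks per leg = 8
FL: stance ticks = 8; W→S at t=2 → φ=22
FR: stance ticks = 8; W→S at t=9 → φ=15
RL: stance ticks = 8; W→S at t=6 → φ=18
RR: stance ticks = 8; W→S at t=19 → φ=5

duty=8 offsets: FL=22 FR=15 RL=18 RR=5


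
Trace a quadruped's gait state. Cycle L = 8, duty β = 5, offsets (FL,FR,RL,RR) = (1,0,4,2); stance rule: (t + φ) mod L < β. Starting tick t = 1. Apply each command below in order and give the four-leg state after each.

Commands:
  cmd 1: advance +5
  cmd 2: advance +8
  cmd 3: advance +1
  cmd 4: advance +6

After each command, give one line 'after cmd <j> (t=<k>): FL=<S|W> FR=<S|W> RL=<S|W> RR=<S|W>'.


start t=1: FL=S FR=S RL=W RR=S
cmd 1: advance +5 → t=6, phase=(7,6,2,0) → FL=W FR=W RL=S RR=S
cmd 2: advance +8 → t=14, phase=(7,6,2,0) → FL=W FR=W RL=S RR=S
cmd 3: advance +1 → t=15, phase=(0,7,3,1) → FL=S FR=W RL=S RR=S
cmd 4: advance +6 → t=21, phase=(6,5,1,7) → FL=W FR=W RL=S RR=W

after cmd 1 (t=6): FL=W FR=W RL=S RR=S
after cmd 2 (t=14): FL=W FR=W RL=S RR=S
after cmd 3 (t=15): FL=S FR=W RL=S RR=S
after cmd 4 (t=21): FL=W FR=W RL=S RR=W


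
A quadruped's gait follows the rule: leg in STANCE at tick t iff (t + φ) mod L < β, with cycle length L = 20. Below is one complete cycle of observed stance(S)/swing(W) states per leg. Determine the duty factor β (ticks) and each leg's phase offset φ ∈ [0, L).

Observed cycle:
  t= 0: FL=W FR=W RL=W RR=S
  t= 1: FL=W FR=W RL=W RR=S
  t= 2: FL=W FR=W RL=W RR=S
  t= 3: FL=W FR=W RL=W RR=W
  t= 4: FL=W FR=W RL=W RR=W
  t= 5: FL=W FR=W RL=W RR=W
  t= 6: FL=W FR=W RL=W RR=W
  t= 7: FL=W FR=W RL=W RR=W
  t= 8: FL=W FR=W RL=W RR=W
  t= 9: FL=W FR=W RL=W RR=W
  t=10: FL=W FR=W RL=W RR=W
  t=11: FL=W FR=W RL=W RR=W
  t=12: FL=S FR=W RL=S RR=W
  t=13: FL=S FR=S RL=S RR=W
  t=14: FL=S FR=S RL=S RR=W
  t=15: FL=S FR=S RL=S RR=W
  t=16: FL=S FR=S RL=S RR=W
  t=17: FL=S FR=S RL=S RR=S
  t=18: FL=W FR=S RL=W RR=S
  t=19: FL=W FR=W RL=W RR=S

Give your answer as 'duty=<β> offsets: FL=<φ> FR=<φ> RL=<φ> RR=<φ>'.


duty=6 offsets: FL=8 FR=7 RL=8 RR=3

duty β = stance ticks per leg = 6
FL: stance ticks = 6; W→S at t=12 → φ=8
FR: stance ticks = 6; W→S at t=13 → φ=7
RL: stance ticks = 6; W→S at t=12 → φ=8
RR: stance ticks = 6; W→S at t=17 → φ=3


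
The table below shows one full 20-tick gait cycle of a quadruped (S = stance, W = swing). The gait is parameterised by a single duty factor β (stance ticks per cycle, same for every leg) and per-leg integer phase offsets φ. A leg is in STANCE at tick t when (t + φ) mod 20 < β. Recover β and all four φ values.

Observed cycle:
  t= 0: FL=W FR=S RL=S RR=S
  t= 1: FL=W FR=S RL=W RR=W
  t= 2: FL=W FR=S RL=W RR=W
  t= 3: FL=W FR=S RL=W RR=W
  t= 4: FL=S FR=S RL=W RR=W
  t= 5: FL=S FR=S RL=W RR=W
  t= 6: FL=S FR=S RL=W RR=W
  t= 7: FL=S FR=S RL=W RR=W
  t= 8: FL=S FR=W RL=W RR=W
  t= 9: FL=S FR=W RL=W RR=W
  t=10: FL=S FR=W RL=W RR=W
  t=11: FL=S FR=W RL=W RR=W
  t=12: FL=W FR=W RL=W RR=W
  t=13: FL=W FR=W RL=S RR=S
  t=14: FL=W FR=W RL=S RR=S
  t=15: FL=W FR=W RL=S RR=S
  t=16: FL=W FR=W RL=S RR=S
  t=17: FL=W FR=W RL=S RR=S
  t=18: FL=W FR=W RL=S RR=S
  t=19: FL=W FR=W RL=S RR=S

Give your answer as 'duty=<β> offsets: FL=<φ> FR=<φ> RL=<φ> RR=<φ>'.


duty β = stance ticks per leg = 8
FL: stance ticks = 8; W→S at t=4 → φ=16
FR: stance ticks = 8; W→S at t=0 → φ=0
RL: stance ticks = 8; W→S at t=13 → φ=7
RR: stance ticks = 8; W→S at t=13 → φ=7

duty=8 offsets: FL=16 FR=0 RL=7 RR=7


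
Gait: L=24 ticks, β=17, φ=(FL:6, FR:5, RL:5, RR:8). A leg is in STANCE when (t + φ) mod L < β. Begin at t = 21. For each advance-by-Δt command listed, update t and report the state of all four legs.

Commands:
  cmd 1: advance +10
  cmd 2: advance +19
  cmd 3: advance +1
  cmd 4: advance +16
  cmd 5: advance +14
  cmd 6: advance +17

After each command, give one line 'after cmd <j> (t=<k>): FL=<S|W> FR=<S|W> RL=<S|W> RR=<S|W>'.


start t=21: FL=S FR=S RL=S RR=S
cmd 1: advance +10 → t=31, phase=(13,12,12,15) → FL=S FR=S RL=S RR=S
cmd 2: advance +19 → t=50, phase=(8,7,7,10) → FL=S FR=S RL=S RR=S
cmd 3: advance +1 → t=51, phase=(9,8,8,11) → FL=S FR=S RL=S RR=S
cmd 4: advance +16 → t=67, phase=(1,0,0,3) → FL=S FR=S RL=S RR=S
cmd 5: advance +14 → t=81, phase=(15,14,14,17) → FL=S FR=S RL=S RR=W
cmd 6: advance +17 → t=98, phase=(8,7,7,10) → FL=S FR=S RL=S RR=S

after cmd 1 (t=31): FL=S FR=S RL=S RR=S
after cmd 2 (t=50): FL=S FR=S RL=S RR=S
after cmd 3 (t=51): FL=S FR=S RL=S RR=S
after cmd 4 (t=67): FL=S FR=S RL=S RR=S
after cmd 5 (t=81): FL=S FR=S RL=S RR=W
after cmd 6 (t=98): FL=S FR=S RL=S RR=S


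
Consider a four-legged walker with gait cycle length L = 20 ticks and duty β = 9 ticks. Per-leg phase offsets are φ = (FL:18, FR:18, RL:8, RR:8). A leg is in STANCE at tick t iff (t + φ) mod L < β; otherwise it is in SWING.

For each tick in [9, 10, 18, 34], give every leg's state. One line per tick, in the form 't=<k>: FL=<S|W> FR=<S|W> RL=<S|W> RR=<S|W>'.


t=9: phase=(7,7,17,17) vs β=9 → FL=S FR=S RL=W RR=W
t=10: phase=(8,8,18,18) vs β=9 → FL=S FR=S RL=W RR=W
t=18: phase=(16,16,6,6) vs β=9 → FL=W FR=W RL=S RR=S
t=34: phase=(12,12,2,2) vs β=9 → FL=W FR=W RL=S RR=S

t=9: FL=S FR=S RL=W RR=W
t=10: FL=S FR=S RL=W RR=W
t=18: FL=W FR=W RL=S RR=S
t=34: FL=W FR=W RL=S RR=S


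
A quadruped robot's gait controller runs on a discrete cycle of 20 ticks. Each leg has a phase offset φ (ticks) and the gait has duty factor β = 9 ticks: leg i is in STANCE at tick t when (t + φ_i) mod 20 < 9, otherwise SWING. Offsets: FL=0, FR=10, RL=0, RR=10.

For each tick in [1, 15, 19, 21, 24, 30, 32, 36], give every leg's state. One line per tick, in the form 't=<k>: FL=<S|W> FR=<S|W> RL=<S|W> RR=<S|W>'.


t=1: phase=(1,11,1,11) vs β=9 → FL=S FR=W RL=S RR=W
t=15: phase=(15,5,15,5) vs β=9 → FL=W FR=S RL=W RR=S
t=19: phase=(19,9,19,9) vs β=9 → FL=W FR=W RL=W RR=W
t=21: phase=(1,11,1,11) vs β=9 → FL=S FR=W RL=S RR=W
t=24: phase=(4,14,4,14) vs β=9 → FL=S FR=W RL=S RR=W
t=30: phase=(10,0,10,0) vs β=9 → FL=W FR=S RL=W RR=S
t=32: phase=(12,2,12,2) vs β=9 → FL=W FR=S RL=W RR=S
t=36: phase=(16,6,16,6) vs β=9 → FL=W FR=S RL=W RR=S

t=1: FL=S FR=W RL=S RR=W
t=15: FL=W FR=S RL=W RR=S
t=19: FL=W FR=W RL=W RR=W
t=21: FL=S FR=W RL=S RR=W
t=24: FL=S FR=W RL=S RR=W
t=30: FL=W FR=S RL=W RR=S
t=32: FL=W FR=S RL=W RR=S
t=36: FL=W FR=S RL=W RR=S


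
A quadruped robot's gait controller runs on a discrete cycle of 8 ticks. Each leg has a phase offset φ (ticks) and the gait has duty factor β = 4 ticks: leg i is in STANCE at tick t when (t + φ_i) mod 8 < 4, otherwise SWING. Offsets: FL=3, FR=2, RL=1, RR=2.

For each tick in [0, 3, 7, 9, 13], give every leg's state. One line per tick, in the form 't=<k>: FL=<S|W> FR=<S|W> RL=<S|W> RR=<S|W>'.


t=0: phase=(3,2,1,2) vs β=4 → FL=S FR=S RL=S RR=S
t=3: phase=(6,5,4,5) vs β=4 → FL=W FR=W RL=W RR=W
t=7: phase=(2,1,0,1) vs β=4 → FL=S FR=S RL=S RR=S
t=9: phase=(4,3,2,3) vs β=4 → FL=W FR=S RL=S RR=S
t=13: phase=(0,7,6,7) vs β=4 → FL=S FR=W RL=W RR=W

t=0: FL=S FR=S RL=S RR=S
t=3: FL=W FR=W RL=W RR=W
t=7: FL=S FR=S RL=S RR=S
t=9: FL=W FR=S RL=S RR=S
t=13: FL=S FR=W RL=W RR=W


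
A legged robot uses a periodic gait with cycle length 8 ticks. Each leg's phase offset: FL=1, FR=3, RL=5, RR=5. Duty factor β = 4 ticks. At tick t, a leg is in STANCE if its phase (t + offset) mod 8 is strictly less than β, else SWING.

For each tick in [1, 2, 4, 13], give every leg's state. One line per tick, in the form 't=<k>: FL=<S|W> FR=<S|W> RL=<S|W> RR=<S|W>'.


t=1: phase=(2,4,6,6) vs β=4 → FL=S FR=W RL=W RR=W
t=2: phase=(3,5,7,7) vs β=4 → FL=S FR=W RL=W RR=W
t=4: phase=(5,7,1,1) vs β=4 → FL=W FR=W RL=S RR=S
t=13: phase=(6,0,2,2) vs β=4 → FL=W FR=S RL=S RR=S

t=1: FL=S FR=W RL=W RR=W
t=2: FL=S FR=W RL=W RR=W
t=4: FL=W FR=W RL=S RR=S
t=13: FL=W FR=S RL=S RR=S


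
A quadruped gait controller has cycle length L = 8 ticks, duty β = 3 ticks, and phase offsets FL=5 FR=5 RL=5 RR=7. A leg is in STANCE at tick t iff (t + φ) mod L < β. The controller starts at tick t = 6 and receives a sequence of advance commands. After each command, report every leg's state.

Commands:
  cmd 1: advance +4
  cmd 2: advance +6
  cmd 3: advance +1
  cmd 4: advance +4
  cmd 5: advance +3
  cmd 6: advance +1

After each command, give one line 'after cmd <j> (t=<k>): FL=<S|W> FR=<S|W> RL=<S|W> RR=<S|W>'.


after cmd 1 (t=10): FL=W FR=W RL=W RR=S
after cmd 2 (t=16): FL=W FR=W RL=W RR=W
after cmd 3 (t=17): FL=W FR=W RL=W RR=S
after cmd 4 (t=21): FL=S FR=S RL=S RR=W
after cmd 5 (t=24): FL=W FR=W RL=W RR=W
after cmd 6 (t=25): FL=W FR=W RL=W RR=S

start t=6: FL=W FR=W RL=W RR=W
cmd 1: advance +4 → t=10, phase=(7,7,7,1) → FL=W FR=W RL=W RR=S
cmd 2: advance +6 → t=16, phase=(5,5,5,7) → FL=W FR=W RL=W RR=W
cmd 3: advance +1 → t=17, phase=(6,6,6,0) → FL=W FR=W RL=W RR=S
cmd 4: advance +4 → t=21, phase=(2,2,2,4) → FL=S FR=S RL=S RR=W
cmd 5: advance +3 → t=24, phase=(5,5,5,7) → FL=W FR=W RL=W RR=W
cmd 6: advance +1 → t=25, phase=(6,6,6,0) → FL=W FR=W RL=W RR=S


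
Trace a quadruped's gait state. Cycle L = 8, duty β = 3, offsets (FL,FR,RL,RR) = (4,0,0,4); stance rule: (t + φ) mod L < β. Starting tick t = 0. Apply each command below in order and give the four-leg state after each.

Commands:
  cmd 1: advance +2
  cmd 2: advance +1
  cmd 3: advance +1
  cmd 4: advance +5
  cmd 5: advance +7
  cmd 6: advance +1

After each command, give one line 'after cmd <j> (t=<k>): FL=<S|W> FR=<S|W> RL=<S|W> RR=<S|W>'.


after cmd 1 (t=2): FL=W FR=S RL=S RR=W
after cmd 2 (t=3): FL=W FR=W RL=W RR=W
after cmd 3 (t=4): FL=S FR=W RL=W RR=S
after cmd 4 (t=9): FL=W FR=S RL=S RR=W
after cmd 5 (t=16): FL=W FR=S RL=S RR=W
after cmd 6 (t=17): FL=W FR=S RL=S RR=W

start t=0: FL=W FR=S RL=S RR=W
cmd 1: advance +2 → t=2, phase=(6,2,2,6) → FL=W FR=S RL=S RR=W
cmd 2: advance +1 → t=3, phase=(7,3,3,7) → FL=W FR=W RL=W RR=W
cmd 3: advance +1 → t=4, phase=(0,4,4,0) → FL=S FR=W RL=W RR=S
cmd 4: advance +5 → t=9, phase=(5,1,1,5) → FL=W FR=S RL=S RR=W
cmd 5: advance +7 → t=16, phase=(4,0,0,4) → FL=W FR=S RL=S RR=W
cmd 6: advance +1 → t=17, phase=(5,1,1,5) → FL=W FR=S RL=S RR=W


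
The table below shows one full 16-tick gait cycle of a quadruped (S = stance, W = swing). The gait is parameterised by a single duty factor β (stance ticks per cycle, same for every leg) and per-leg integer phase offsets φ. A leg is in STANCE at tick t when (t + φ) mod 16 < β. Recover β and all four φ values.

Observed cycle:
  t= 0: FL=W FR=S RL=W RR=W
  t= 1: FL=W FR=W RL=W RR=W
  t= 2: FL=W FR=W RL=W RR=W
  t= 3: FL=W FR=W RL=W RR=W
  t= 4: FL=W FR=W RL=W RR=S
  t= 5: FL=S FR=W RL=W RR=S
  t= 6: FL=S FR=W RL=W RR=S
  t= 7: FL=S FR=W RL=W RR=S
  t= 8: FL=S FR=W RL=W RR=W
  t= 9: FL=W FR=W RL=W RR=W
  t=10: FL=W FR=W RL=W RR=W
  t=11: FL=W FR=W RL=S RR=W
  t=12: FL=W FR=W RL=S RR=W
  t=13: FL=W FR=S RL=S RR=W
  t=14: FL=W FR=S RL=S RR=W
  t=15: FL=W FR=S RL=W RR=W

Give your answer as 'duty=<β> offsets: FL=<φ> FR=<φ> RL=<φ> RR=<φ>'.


duty β = stance ticks per leg = 4
FL: stance ticks = 4; W→S at t=5 → φ=11
FR: stance ticks = 4; W→S at t=13 → φ=3
RL: stance ticks = 4; W→S at t=11 → φ=5
RR: stance ticks = 4; W→S at t=4 → φ=12

duty=4 offsets: FL=11 FR=3 RL=5 RR=12


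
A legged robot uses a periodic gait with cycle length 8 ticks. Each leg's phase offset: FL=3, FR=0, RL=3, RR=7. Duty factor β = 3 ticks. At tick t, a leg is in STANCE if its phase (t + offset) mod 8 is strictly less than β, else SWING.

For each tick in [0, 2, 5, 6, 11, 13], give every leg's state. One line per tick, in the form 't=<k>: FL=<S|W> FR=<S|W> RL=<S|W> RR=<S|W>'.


t=0: FL=W FR=S RL=W RR=W
t=2: FL=W FR=S RL=W RR=S
t=5: FL=S FR=W RL=S RR=W
t=6: FL=S FR=W RL=S RR=W
t=11: FL=W FR=W RL=W RR=S
t=13: FL=S FR=W RL=S RR=W

t=0: phase=(3,0,3,7) vs β=3 → FL=W FR=S RL=W RR=W
t=2: phase=(5,2,5,1) vs β=3 → FL=W FR=S RL=W RR=S
t=5: phase=(0,5,0,4) vs β=3 → FL=S FR=W RL=S RR=W
t=6: phase=(1,6,1,5) vs β=3 → FL=S FR=W RL=S RR=W
t=11: phase=(6,3,6,2) vs β=3 → FL=W FR=W RL=W RR=S
t=13: phase=(0,5,0,4) vs β=3 → FL=S FR=W RL=S RR=W


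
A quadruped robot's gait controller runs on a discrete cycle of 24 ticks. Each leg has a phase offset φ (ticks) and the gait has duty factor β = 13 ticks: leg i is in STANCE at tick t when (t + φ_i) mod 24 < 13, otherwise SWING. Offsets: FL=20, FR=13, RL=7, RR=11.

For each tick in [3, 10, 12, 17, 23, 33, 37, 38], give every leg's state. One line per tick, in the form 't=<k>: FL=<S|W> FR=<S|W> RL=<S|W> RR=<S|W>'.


t=3: FL=W FR=W RL=S RR=W
t=10: FL=S FR=W RL=W RR=W
t=12: FL=S FR=S RL=W RR=W
t=17: FL=W FR=S RL=S RR=S
t=23: FL=W FR=S RL=S RR=S
t=33: FL=S FR=W RL=W RR=W
t=37: FL=S FR=S RL=W RR=S
t=38: FL=S FR=S RL=W RR=S

t=3: phase=(23,16,10,14) vs β=13 → FL=W FR=W RL=S RR=W
t=10: phase=(6,23,17,21) vs β=13 → FL=S FR=W RL=W RR=W
t=12: phase=(8,1,19,23) vs β=13 → FL=S FR=S RL=W RR=W
t=17: phase=(13,6,0,4) vs β=13 → FL=W FR=S RL=S RR=S
t=23: phase=(19,12,6,10) vs β=13 → FL=W FR=S RL=S RR=S
t=33: phase=(5,22,16,20) vs β=13 → FL=S FR=W RL=W RR=W
t=37: phase=(9,2,20,0) vs β=13 → FL=S FR=S RL=W RR=S
t=38: phase=(10,3,21,1) vs β=13 → FL=S FR=S RL=W RR=S


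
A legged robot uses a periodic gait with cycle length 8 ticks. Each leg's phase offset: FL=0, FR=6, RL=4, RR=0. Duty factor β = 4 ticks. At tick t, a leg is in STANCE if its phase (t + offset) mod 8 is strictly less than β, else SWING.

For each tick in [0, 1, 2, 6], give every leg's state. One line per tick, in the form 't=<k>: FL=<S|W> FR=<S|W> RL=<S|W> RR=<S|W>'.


t=0: phase=(0,6,4,0) vs β=4 → FL=S FR=W RL=W RR=S
t=1: phase=(1,7,5,1) vs β=4 → FL=S FR=W RL=W RR=S
t=2: phase=(2,0,6,2) vs β=4 → FL=S FR=S RL=W RR=S
t=6: phase=(6,4,2,6) vs β=4 → FL=W FR=W RL=S RR=W

t=0: FL=S FR=W RL=W RR=S
t=1: FL=S FR=W RL=W RR=S
t=2: FL=S FR=S RL=W RR=S
t=6: FL=W FR=W RL=S RR=W


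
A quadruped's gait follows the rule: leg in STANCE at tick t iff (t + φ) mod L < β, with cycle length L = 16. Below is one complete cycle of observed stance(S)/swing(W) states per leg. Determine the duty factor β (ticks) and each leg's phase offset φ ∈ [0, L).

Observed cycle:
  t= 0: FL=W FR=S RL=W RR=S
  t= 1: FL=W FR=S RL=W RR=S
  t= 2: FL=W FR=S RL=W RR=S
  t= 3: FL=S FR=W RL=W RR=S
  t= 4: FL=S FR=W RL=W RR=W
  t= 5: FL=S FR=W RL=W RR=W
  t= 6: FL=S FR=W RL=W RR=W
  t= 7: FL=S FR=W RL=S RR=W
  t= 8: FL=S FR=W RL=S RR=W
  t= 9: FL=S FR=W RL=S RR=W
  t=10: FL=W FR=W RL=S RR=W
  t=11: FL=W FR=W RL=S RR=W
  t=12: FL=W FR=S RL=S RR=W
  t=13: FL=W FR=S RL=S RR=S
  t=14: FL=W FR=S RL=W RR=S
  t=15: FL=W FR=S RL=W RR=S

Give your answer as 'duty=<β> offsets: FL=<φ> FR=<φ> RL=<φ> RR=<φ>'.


duty β = stance ticks per leg = 7
FL: stance ticks = 7; W→S at t=3 → φ=13
FR: stance ticks = 7; W→S at t=12 → φ=4
RL: stance ticks = 7; W→S at t=7 → φ=9
RR: stance ticks = 7; W→S at t=13 → φ=3

duty=7 offsets: FL=13 FR=4 RL=9 RR=3


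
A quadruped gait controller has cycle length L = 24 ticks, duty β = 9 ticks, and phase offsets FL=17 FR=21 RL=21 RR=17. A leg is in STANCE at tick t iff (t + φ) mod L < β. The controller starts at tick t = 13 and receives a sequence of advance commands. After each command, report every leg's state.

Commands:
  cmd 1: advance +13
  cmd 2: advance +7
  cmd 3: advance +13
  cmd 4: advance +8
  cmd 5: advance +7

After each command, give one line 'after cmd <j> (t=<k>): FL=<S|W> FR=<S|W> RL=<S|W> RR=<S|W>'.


start t=13: FL=S FR=W RL=W RR=S
cmd 1: advance +13 → t=26, phase=(19,23,23,19) → FL=W FR=W RL=W RR=W
cmd 2: advance +7 → t=33, phase=(2,6,6,2) → FL=S FR=S RL=S RR=S
cmd 3: advance +13 → t=46, phase=(15,19,19,15) → FL=W FR=W RL=W RR=W
cmd 4: advance +8 → t=54, phase=(23,3,3,23) → FL=W FR=S RL=S RR=W
cmd 5: advance +7 → t=61, phase=(6,10,10,6) → FL=S FR=W RL=W RR=S

after cmd 1 (t=26): FL=W FR=W RL=W RR=W
after cmd 2 (t=33): FL=S FR=S RL=S RR=S
after cmd 3 (t=46): FL=W FR=W RL=W RR=W
after cmd 4 (t=54): FL=W FR=S RL=S RR=W
after cmd 5 (t=61): FL=S FR=W RL=W RR=S


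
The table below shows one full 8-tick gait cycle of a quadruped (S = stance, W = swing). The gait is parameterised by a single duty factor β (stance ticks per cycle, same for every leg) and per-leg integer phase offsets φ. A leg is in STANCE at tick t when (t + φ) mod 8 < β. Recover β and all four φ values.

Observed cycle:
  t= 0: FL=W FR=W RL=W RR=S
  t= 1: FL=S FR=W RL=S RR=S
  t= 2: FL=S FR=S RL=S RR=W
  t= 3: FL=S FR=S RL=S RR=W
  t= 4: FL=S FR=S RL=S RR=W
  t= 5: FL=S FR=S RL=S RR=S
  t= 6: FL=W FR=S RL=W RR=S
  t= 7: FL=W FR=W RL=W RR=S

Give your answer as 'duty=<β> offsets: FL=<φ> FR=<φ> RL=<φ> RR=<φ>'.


duty β = stance ticks per leg = 5
FL: stance ticks = 5; W→S at t=1 → φ=7
FR: stance ticks = 5; W→S at t=2 → φ=6
RL: stance ticks = 5; W→S at t=1 → φ=7
RR: stance ticks = 5; W→S at t=5 → φ=3

duty=5 offsets: FL=7 FR=6 RL=7 RR=3


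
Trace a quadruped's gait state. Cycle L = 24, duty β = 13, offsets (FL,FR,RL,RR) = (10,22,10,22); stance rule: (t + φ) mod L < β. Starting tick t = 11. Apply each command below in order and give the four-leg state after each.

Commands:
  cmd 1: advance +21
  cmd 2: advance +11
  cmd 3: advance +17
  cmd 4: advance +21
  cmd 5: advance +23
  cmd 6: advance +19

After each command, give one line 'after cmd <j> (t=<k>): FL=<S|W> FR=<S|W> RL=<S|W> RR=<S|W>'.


after cmd 1 (t=32): FL=W FR=S RL=W RR=S
after cmd 2 (t=43): FL=S FR=W RL=S RR=W
after cmd 3 (t=60): FL=W FR=S RL=W RR=S
after cmd 4 (t=81): FL=W FR=S RL=W RR=S
after cmd 5 (t=104): FL=W FR=S RL=W RR=S
after cmd 6 (t=123): FL=W FR=S RL=W RR=S

start t=11: FL=W FR=S RL=W RR=S
cmd 1: advance +21 → t=32, phase=(18,6,18,6) → FL=W FR=S RL=W RR=S
cmd 2: advance +11 → t=43, phase=(5,17,5,17) → FL=S FR=W RL=S RR=W
cmd 3: advance +17 → t=60, phase=(22,10,22,10) → FL=W FR=S RL=W RR=S
cmd 4: advance +21 → t=81, phase=(19,7,19,7) → FL=W FR=S RL=W RR=S
cmd 5: advance +23 → t=104, phase=(18,6,18,6) → FL=W FR=S RL=W RR=S
cmd 6: advance +19 → t=123, phase=(13,1,13,1) → FL=W FR=S RL=W RR=S


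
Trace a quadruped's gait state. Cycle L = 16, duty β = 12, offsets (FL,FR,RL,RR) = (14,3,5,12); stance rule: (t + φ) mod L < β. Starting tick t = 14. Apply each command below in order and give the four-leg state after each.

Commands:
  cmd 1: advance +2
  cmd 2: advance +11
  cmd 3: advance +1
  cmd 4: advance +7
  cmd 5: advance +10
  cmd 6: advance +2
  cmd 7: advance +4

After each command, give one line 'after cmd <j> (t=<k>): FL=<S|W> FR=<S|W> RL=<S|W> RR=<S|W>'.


after cmd 1 (t=16): FL=W FR=S RL=S RR=W
after cmd 2 (t=27): FL=S FR=W RL=S RR=S
after cmd 3 (t=28): FL=S FR=W RL=S RR=S
after cmd 4 (t=35): FL=S FR=S RL=S RR=W
after cmd 5 (t=45): FL=S FR=S RL=S RR=S
after cmd 6 (t=47): FL=W FR=S RL=S RR=S
after cmd 7 (t=51): FL=S FR=S RL=S RR=W

start t=14: FL=W FR=S RL=S RR=S
cmd 1: advance +2 → t=16, phase=(14,3,5,12) → FL=W FR=S RL=S RR=W
cmd 2: advance +11 → t=27, phase=(9,14,0,7) → FL=S FR=W RL=S RR=S
cmd 3: advance +1 → t=28, phase=(10,15,1,8) → FL=S FR=W RL=S RR=S
cmd 4: advance +7 → t=35, phase=(1,6,8,15) → FL=S FR=S RL=S RR=W
cmd 5: advance +10 → t=45, phase=(11,0,2,9) → FL=S FR=S RL=S RR=S
cmd 6: advance +2 → t=47, phase=(13,2,4,11) → FL=W FR=S RL=S RR=S
cmd 7: advance +4 → t=51, phase=(1,6,8,15) → FL=S FR=S RL=S RR=W


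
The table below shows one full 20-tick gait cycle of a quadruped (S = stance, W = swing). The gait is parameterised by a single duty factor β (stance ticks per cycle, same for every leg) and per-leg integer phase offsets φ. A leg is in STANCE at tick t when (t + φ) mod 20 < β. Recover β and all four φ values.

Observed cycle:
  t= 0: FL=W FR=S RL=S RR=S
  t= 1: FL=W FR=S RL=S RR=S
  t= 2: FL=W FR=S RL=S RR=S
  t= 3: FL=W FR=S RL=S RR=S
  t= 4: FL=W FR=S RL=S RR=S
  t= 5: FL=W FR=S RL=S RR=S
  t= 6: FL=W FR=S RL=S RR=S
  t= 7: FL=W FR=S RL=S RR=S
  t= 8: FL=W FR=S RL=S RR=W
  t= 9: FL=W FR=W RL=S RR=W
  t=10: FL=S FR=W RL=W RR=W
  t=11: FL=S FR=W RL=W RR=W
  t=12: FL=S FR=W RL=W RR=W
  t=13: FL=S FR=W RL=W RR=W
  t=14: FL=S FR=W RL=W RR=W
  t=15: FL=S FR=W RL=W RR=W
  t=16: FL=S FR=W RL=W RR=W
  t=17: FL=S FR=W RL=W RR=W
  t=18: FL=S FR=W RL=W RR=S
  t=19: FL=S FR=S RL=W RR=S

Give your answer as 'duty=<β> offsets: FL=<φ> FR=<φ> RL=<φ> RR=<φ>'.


duty=10 offsets: FL=10 FR=1 RL=0 RR=2

duty β = stance ticks per leg = 10
FL: stance ticks = 10; W→S at t=10 → φ=10
FR: stance ticks = 10; W→S at t=19 → φ=1
RL: stance ticks = 10; W→S at t=0 → φ=0
RR: stance ticks = 10; W→S at t=18 → φ=2
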